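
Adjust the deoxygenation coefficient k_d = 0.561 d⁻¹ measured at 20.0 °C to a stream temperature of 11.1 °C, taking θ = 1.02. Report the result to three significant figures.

k_d ≈ 0.470 d⁻¹

k_d(T₂) = k_d(T₁) · θ^(T₂−T₁) = 0.561 × 1.02^(11.1−20.0)
= 0.561 × 1.02^-8.90 = 0.561 × 0.8384 = 0.4704 d⁻¹.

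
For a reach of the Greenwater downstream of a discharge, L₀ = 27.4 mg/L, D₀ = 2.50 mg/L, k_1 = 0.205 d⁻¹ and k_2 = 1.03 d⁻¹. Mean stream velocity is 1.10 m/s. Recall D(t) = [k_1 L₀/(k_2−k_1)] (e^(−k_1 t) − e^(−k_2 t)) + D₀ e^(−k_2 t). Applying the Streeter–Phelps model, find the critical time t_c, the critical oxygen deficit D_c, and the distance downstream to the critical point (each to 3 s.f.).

At the critical point dD/dt = 0, so k_1 L₀ e^(−k_1 t) = k_2 D. Substituting D(t) from the Streeter–Phelps equation and solving for t gives
t_c = ln[(k_2/k_1)(1 − D₀(k_2−k_1)/(k_1 L₀))] / (k_2−k_1).
Here k_2−k_1 = 0.8250 d⁻¹ and 1 − D₀(k_2−k_1)/(k_1 L₀) = 1 − 2.50×0.8250/(0.205×27.4) = 0.6328, so
t_c = ln(5.024 × 0.6328) / 0.8250 = 1.157 / 0.8250 = 1.402 d.
D_c = (k_1/k_2) L₀ e^(−k_1 t_c) = (0.205/1.03) × 27.4 × e^(−0.205×1.402) = 0.1990 × 27.4 × 0.7502 = 4.091 mg/L.
x_c = v t_c = 1.10 m/s × 1.402 d × 86400 s/d = 133300 m ≈ 133 km.

t_c ≈ 1.40 d; D_c ≈ 4.09 mg/L; x_c ≈ 133 km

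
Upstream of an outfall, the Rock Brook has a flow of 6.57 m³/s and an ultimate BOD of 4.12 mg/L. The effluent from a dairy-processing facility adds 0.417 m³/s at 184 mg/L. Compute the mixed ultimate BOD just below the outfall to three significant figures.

Flow-weighted mixing: C = (Q_r C_r + Q_w C_w)/(Q_r + Q_w)
= (6.57×4.12 + 0.417×184)/(6.57 + 0.417) = 103.8/6.987 = 14.86 mg/L.

14.9 mg/L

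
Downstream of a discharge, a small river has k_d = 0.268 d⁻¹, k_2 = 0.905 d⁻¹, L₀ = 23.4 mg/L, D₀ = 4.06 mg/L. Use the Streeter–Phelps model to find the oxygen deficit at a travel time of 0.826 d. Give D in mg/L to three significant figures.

k_d L₀/(k_2−k_d) = 0.268×23.4/(0.905−0.268) = 6.271/0.6370 = 9.845 mg/L.
e^(−k_d t) = e^(−0.268×0.8260) = 0.8014; e^(−k_2 t) = e^(−0.905×0.8260) = 0.4735.
D = 9.845 × (0.8014 − 0.4735) + 4.06 × 0.4735 = 3.228 + 1.923 = 5.151 mg/L.

D ≈ 5.15 mg/L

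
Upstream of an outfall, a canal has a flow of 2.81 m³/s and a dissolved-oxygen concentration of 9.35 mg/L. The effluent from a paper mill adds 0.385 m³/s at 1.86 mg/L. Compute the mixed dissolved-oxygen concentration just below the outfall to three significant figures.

Flow-weighted mixing: C = (Q_r C_r + Q_w C_w)/(Q_r + Q_w)
= (2.81×9.35 + 0.385×1.86)/(2.81 + 0.385) = 26.99/3.195 = 8.447 mg/L.

8.45 mg/L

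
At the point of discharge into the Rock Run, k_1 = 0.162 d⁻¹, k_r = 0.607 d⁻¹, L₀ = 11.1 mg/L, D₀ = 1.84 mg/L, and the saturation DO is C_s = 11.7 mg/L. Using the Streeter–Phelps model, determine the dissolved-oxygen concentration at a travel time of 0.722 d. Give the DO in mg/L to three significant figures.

DO ≈ 9.53 mg/L

k_1 L₀/(k_r−k_1) = 0.162×11.1/(0.607−0.162) = 1.798/0.4450 = 4.041 mg/L.
e^(−k_1 t) = e^(−0.162×0.7220) = 0.8896; e^(−k_r t) = e^(−0.607×0.7220) = 0.6452.
D = 4.041 × (0.8896 − 0.6452) + 1.84 × 0.6452 = 0.9878 + 1.187 = 2.175 mg/L.
DO = C_s − D = 11.7 − 2.175 = 9.525 mg/L.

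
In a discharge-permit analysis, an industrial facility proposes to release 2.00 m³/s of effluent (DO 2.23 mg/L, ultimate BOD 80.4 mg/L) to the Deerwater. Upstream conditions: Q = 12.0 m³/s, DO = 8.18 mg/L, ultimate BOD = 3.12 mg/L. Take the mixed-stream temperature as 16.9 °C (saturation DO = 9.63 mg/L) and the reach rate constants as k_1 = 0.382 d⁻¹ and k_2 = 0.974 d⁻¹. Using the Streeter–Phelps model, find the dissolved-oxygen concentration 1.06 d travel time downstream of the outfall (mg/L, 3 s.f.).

Mixed DO = (12.0×8.18 + 2.00×2.23)/(12.0+2.00) = 102.6/14.00 = 7.330 mg/L.
Mixed L₀ = (12.0×3.12 + 2.00×80.4)/(14.00) = 198.2/14.00 = 14.16 mg/L.
Initial deficit D₀ = C_s − DO₀ = 9.63 − 7.330 = 2.300 mg/L.
D(1.06) = [0.382×14.16/(0.974−0.382)](e^(−0.382×1.06) − e^(−0.974×1.06)) + 2.300 e^(−0.974×1.06)
= 9.137 × (0.6670 − 0.3561) + 2.300 × 0.3561 = 3.660 mg/L.
DO = 9.63 − 3.660 = 5.970 mg/L.

DO ≈ 5.97 mg/L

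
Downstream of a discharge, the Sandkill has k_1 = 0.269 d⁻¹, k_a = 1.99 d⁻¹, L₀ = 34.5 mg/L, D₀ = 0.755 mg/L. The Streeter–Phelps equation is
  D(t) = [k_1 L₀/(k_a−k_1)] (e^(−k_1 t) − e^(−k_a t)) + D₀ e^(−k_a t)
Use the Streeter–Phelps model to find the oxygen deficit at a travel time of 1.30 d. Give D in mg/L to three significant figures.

D ≈ 3.45 mg/L

k_1 L₀/(k_a−k_1) = 0.269×34.5/(1.99−0.269) = 9.280/1.721 = 5.393 mg/L.
e^(−k_1 t) = e^(−0.269×1.300) = 0.7049; e^(−k_a t) = e^(−1.99×1.300) = 0.07525.
D = 5.393 × (0.7049 − 0.07525) + 0.755 × 0.07525 = 3.395 + 0.05681 = 3.452 mg/L.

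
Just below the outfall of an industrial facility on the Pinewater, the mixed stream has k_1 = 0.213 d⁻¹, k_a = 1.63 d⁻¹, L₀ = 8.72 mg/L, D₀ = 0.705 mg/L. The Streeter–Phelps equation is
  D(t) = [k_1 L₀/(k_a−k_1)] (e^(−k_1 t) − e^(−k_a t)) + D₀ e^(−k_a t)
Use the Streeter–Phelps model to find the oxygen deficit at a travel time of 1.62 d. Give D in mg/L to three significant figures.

k_1 L₀/(k_a−k_1) = 0.213×8.72/(1.63−0.213) = 1.857/1.417 = 1.311 mg/L.
e^(−k_1 t) = e^(−0.213×1.620) = 0.7082; e^(−k_a t) = e^(−1.63×1.620) = 0.07132.
D = 1.311 × (0.7082 − 0.07132) + 0.705 × 0.07132 = 0.8348 + 0.05028 = 0.8851 mg/L.

D ≈ 0.885 mg/L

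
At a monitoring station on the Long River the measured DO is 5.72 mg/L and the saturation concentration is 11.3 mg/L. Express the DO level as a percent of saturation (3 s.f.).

50.6 % saturation

% saturation = C/C_s × 100 = 5.72/11.3 × 100 = 50.6 %.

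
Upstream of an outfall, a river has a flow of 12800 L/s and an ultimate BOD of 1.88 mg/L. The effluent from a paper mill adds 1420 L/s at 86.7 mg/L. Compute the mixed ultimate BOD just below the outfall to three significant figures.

Flow-weighted mixing: C = (Q_r C_r + Q_w C_w)/(Q_r + Q_w)
= (12800×1.88 + 1420×86.7)/(12800 + 1420) = 147200/14220 = 10.35 mg/L.

10.4 mg/L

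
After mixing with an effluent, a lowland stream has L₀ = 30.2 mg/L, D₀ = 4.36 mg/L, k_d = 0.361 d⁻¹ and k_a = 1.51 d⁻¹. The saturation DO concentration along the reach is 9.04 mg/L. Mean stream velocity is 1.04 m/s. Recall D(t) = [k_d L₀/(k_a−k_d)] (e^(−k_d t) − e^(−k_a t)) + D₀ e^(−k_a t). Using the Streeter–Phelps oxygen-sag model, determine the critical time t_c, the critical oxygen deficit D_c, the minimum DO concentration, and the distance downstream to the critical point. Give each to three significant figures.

With k_a/k_d = 4.183 and 1 − D₀(k_a−k_d)/(k_d L₀) = 0.5405,
t_c = ln(4.183 × 0.5405) / (1.51 − 0.361) = ln(2.261) / 1.149 = 0.8157/1.149 = 0.7099 d.
D_c = (k_d/k_a) L₀ e^(−k_d t_c) = (0.361/1.51) × 30.2 × e^(−0.361×0.7099) = 0.2391 × 30.2 × 0.7739 = 5.588 mg/L.
Minimum DO = C_s − D_c = 9.04 − 5.588 = 3.452 mg/L.
x_c = v t_c = 1.04 m/s × 0.7099 d × 86400 s/d = 63790 m ≈ 63.8 km.

t_c ≈ 0.710 d; D_c ≈ 5.59 mg/L; min DO ≈ 3.45 mg/L; x_c ≈ 63.8 km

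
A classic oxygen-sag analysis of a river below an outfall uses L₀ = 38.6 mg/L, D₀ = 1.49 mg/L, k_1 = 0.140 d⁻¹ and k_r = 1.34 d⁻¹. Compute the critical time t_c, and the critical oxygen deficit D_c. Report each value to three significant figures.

At the critical point dD/dt = 0, so k_1 L₀ e^(−k_1 t) = k_r D. Substituting D(t) from the Streeter–Phelps equation and solving for t gives
t_c = ln[(k_r/k_1)(1 − D₀(k_r−k_1)/(k_1 L₀))] / (k_r−k_1).
Here k_r−k_1 = 1.200 d⁻¹ and 1 − D₀(k_r−k_1)/(k_1 L₀) = 1 − 1.49×1.200/(0.140×38.6) = 0.6691, so
t_c = ln(9.571 × 0.6691) / 1.200 = 1.857 / 1.200 = 1.548 d.
D_c = (k_1/k_r) L₀ e^(−k_1 t_c) = (0.140/1.34) × 38.6 × e^(−0.140×1.548) = 0.1045 × 38.6 × 0.8052 = 3.247 mg/L.

t_c ≈ 1.55 d; D_c ≈ 3.25 mg/L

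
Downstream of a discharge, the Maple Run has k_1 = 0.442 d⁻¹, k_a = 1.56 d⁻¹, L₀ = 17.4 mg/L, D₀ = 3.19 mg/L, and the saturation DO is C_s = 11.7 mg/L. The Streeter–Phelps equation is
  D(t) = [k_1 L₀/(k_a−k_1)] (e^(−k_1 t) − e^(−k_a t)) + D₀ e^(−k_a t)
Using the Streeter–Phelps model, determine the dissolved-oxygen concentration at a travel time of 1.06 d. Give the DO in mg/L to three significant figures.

k_1 L₀/(k_a−k_1) = 0.442×17.4/(1.56−0.442) = 7.691/1.118 = 6.879 mg/L.
e^(−k_1 t) = e^(−0.442×1.060) = 0.6259; e^(−k_a t) = e^(−1.56×1.060) = 0.1914.
D = 6.879 × (0.6259 − 0.1914) + 3.19 × 0.1914 = 2.989 + 0.6104 = 3.600 mg/L.
DO = C_s − D = 11.7 − 3.600 = 8.100 mg/L.

DO ≈ 8.10 mg/L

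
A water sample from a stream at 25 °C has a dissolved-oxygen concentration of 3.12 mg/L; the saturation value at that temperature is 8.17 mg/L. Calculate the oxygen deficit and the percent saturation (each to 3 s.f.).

D = C_s − C = 8.17 − 3.12 = 5.05 mg/L.
% saturation = 3.12/8.17 × 100 = 38.2 %.

D ≈ 5.05 mg/L; 38.2 % saturation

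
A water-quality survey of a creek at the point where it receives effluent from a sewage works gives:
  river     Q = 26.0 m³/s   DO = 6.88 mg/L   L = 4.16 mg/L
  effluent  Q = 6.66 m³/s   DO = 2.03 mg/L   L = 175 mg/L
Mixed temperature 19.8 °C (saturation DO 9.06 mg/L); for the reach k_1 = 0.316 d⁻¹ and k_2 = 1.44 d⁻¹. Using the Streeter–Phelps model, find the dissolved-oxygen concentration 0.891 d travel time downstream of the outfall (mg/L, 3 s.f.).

DO ≈ 2.95 mg/L

Mixed DO = (26.0×6.88 + 6.66×2.03)/(26.0+6.66) = 192.4/32.66 = 5.891 mg/L.
Mixed L₀ = (26.0×4.16 + 6.66×175)/(32.66) = 1274/32.66 = 39.00 mg/L.
Initial deficit D₀ = C_s − DO₀ = 9.06 − 5.891 = 3.169 mg/L.
D(0.891) = [0.316×39.00/(1.44−0.316)](e^(−0.316×0.891) − e^(−1.44×0.891)) + 3.169 e^(−1.44×0.891)
= 10.96 × (0.7546 − 0.2772) + 3.169 × 0.2772 = 6.113 mg/L.
DO = 9.06 − 6.113 = 2.947 mg/L.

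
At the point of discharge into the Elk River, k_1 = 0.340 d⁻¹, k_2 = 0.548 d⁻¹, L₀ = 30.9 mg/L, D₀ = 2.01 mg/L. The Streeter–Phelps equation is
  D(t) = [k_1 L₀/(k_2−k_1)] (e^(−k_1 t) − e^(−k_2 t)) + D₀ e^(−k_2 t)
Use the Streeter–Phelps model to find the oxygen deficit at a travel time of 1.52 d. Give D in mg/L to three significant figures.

k_1 L₀/(k_2−k_1) = 0.340×30.9/(0.548−0.340) = 10.51/0.2080 = 50.51 mg/L.
e^(−k_1 t) = e^(−0.340×1.520) = 0.5964; e^(−k_2 t) = e^(−0.548×1.520) = 0.4348.
D = 50.51 × (0.5964 − 0.4348) + 2.01 × 0.4348 = 8.166 + 0.8739 = 9.040 mg/L.

D ≈ 9.04 mg/L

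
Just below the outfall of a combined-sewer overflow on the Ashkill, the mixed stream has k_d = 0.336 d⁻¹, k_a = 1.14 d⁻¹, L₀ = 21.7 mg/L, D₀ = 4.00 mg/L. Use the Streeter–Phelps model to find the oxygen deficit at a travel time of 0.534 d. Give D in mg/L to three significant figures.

D ≈ 4.82 mg/L

k_d L₀/(k_a−k_d) = 0.336×21.7/(1.14−0.336) = 7.291/0.8040 = 9.069 mg/L.
e^(−k_d t) = e^(−0.336×0.5340) = 0.8358; e^(−k_a t) = e^(−1.14×0.5340) = 0.5440.
D = 9.069 × (0.8358 − 0.5440) + 4.00 × 0.5440 = 2.646 + 2.176 = 4.822 mg/L.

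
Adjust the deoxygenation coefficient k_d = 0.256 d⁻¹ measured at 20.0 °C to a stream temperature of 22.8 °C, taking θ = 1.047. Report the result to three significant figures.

k_d(T₂) = k_d(T₁) · θ^(T₂−T₁) = 0.256 × 1.047^(22.8−20.0)
= 0.256 × 1.047^2.80 = 0.256 × 1.137 = 0.2911 d⁻¹.

k_d ≈ 0.291 d⁻¹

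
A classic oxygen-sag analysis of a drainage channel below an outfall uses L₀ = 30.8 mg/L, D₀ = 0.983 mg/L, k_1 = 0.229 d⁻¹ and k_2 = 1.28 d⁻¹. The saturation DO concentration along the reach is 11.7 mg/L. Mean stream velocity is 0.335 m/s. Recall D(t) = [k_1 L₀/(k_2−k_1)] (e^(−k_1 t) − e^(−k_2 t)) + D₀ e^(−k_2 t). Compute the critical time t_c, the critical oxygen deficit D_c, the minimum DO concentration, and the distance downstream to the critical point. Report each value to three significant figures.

At the critical point dD/dt = 0, so k_1 L₀ e^(−k_1 t) = k_2 D. Substituting D(t) from the Streeter–Phelps equation and solving for t gives
t_c = ln[(k_2/k_1)(1 − D₀(k_2−k_1)/(k_1 L₀))] / (k_2−k_1).
Here k_2−k_1 = 1.051 d⁻¹ and 1 − D₀(k_2−k_1)/(k_1 L₀) = 1 − 0.983×1.051/(0.229×30.8) = 0.8535, so
t_c = ln(5.590 × 0.8535) / 1.051 = 1.563 / 1.051 = 1.487 d.
D_c = (k_1/k_2) L₀ e^(−k_1 t_c) = (0.229/1.28) × 30.8 × e^(−0.229×1.487) = 0.1789 × 30.8 × 0.7114 = 3.920 mg/L.
Minimum DO = C_s − D_c = 11.7 − 3.920 = 7.780 mg/L.
x_c = v t_c = 0.335 m/s × 1.487 d × 86400 s/d = 43030 m ≈ 43.0 km.

t_c ≈ 1.49 d; D_c ≈ 3.92 mg/L; min DO ≈ 7.78 mg/L; x_c ≈ 43.0 km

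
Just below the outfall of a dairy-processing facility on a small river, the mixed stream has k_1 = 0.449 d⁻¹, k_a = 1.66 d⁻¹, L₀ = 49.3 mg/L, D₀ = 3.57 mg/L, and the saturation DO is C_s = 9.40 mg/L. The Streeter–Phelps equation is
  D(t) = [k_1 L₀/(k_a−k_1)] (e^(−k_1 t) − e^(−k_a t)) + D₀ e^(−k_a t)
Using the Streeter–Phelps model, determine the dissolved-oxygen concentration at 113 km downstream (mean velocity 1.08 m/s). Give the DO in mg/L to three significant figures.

DO ≈ 0.758 mg/L

Travel time t = x/v = 113 km / (1.08 m/s) = 113000 m / 1.08 m/s = 104600 s = 1.211 d.
k_1 L₀/(k_a−k_1) = 0.449×49.3/(1.66−0.449) = 22.14/1.211 = 18.28 mg/L.
e^(−k_1 t) = e^(−0.449×1.211) = 0.5806; e^(−k_a t) = e^(−1.66×1.211) = 0.1340.
D = 18.28 × (0.5806 − 0.1340) + 3.57 × 0.1340 = 8.164 + 0.4782 = 8.642 mg/L.
DO = C_s − D = 9.40 − 8.642 = 0.7581 mg/L.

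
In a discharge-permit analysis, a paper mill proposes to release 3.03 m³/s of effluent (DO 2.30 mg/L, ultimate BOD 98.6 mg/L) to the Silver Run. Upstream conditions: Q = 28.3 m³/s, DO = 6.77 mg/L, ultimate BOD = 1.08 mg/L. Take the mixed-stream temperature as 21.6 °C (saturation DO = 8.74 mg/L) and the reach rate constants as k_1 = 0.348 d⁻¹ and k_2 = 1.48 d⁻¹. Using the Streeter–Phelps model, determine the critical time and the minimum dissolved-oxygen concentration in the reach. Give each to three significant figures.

Mixed DO = (28.3×6.77 + 3.03×2.30)/(28.3+3.03) = 198.6/31.33 = 6.338 mg/L.
Mixed L₀ = (28.3×1.08 + 3.03×98.6)/(31.33) = 329.3/31.33 = 10.51 mg/L.
Initial deficit D₀ = C_s − DO₀ = 8.74 − 6.338 = 2.402 mg/L.
t_c = (1/1.132) ln[(1.48/0.348)(1 − 2.402×1.132/(0.348×10.51))] = 0.8834 × ln(1.091) = 0.07710 d.
D_c = (0.348/1.48) × 10.51 × e^(−0.348×0.07710) = 0.2351 × 10.51 × 0.9735 = 2.406 mg/L.
Minimum DO = 8.74 − 2.406 = 6.334 mg/L.

t_c ≈ 0.0771 d; minimum DO ≈ 6.33 mg/L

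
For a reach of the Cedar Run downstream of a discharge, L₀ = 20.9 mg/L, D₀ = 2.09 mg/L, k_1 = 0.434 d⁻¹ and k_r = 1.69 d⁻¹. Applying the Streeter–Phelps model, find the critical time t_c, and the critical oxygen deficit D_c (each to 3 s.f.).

At the critical point dD/dt = 0, so k_1 L₀ e^(−k_1 t) = k_r D. Substituting D(t) from the Streeter–Phelps equation and solving for t gives
t_c = ln[(k_r/k_1)(1 − D₀(k_r−k_1)/(k_1 L₀))] / (k_r−k_1).
Here k_r−k_1 = 1.256 d⁻¹ and 1 − D₀(k_r−k_1)/(k_1 L₀) = 1 − 2.09×1.256/(0.434×20.9) = 0.7106, so
t_c = ln(3.894 × 0.7106) / 1.256 = 1.018 / 1.256 = 0.8103 d.
D_c = (k_1/k_r) L₀ e^(−k_1 t_c) = (0.434/1.69) × 20.9 × e^(−0.434×0.8103) = 0.2568 × 20.9 × 0.7035 = 3.776 mg/L.

t_c ≈ 0.810 d; D_c ≈ 3.78 mg/L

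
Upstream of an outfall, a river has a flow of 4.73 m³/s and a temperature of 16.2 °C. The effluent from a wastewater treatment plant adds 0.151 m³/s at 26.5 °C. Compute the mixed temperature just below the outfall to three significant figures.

Flow-weighted mixing: C = (Q_r C_r + Q_w C_w)/(Q_r + Q_w)
= (4.73×16.2 + 0.151×26.5)/(4.73 + 0.151) = 80.63/4.881 = 16.52 °C.

16.5 °C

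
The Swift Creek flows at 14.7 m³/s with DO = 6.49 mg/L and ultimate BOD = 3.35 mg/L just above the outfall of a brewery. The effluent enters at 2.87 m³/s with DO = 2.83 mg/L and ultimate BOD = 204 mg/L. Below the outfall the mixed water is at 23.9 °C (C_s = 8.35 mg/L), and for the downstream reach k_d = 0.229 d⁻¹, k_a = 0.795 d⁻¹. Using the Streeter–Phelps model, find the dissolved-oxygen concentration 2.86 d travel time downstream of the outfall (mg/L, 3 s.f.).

Mixed DO = (14.7×6.49 + 2.87×2.83)/(14.7+2.87) = 103.5/17.57 = 5.892 mg/L.
Mixed L₀ = (14.7×3.35 + 2.87×204)/(17.57) = 634.7/17.57 = 36.13 mg/L.
Initial deficit D₀ = C_s − DO₀ = 8.35 − 5.892 = 2.458 mg/L.
D(2.86) = [0.229×36.13/(0.795−0.229)](e^(−0.229×2.86) − e^(−0.795×2.86)) + 2.458 e^(−0.795×2.86)
= 14.62 × (0.5195 − 0.1029) + 2.458 × 0.1029 = 6.341 mg/L.
DO = 8.35 − 6.341 = 2.009 mg/L.

DO ≈ 2.01 mg/L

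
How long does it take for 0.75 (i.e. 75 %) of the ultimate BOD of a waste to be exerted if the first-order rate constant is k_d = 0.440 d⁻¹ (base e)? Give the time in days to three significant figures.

y/L₀ = 1 − e^(−k_d t) = 0.75 ⇒ e^(−k_d t) = 0.250
t = −ln(0.250) / 0.440 = 1.386 / 0.440 = 3.151 d.

t ≈ 3.15 d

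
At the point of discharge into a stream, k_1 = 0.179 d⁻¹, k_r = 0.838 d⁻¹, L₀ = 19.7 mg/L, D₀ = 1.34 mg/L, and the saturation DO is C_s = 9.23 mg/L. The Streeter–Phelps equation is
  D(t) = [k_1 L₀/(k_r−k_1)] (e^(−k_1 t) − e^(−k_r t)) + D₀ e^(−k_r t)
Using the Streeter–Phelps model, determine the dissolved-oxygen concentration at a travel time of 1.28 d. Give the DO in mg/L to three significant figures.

k_1 L₀/(k_r−k_1) = 0.179×19.7/(0.838−0.179) = 3.526/0.6590 = 5.351 mg/L.
e^(−k_1 t) = e^(−0.179×1.280) = 0.7952; e^(−k_r t) = e^(−0.838×1.280) = 0.3421.
D = 5.351 × (0.7952 − 0.3421) + 1.34 × 0.3421 = 2.425 + 0.4584 = 2.883 mg/L.
DO = C_s − D = 9.23 − 2.883 = 6.347 mg/L.

DO ≈ 6.35 mg/L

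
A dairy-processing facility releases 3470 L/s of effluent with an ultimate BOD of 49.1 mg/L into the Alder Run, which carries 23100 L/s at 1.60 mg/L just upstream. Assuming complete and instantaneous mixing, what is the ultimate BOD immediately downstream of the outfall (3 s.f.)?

7.80 mg/L

Flow-weighted mixing: C = (Q_r C_r + Q_w C_w)/(Q_r + Q_w)
= (23100×1.60 + 3470×49.1)/(23100 + 3470) = 207300/26570 = 7.803 mg/L.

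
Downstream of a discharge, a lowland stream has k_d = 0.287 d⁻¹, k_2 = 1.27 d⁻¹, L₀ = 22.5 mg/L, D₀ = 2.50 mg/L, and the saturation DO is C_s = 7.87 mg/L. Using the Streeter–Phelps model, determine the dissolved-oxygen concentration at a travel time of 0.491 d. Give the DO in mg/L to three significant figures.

DO ≈ 4.35 mg/L

k_d L₀/(k_2−k_d) = 0.287×22.5/(1.27−0.287) = 6.457/0.9830 = 6.569 mg/L.
e^(−k_d t) = e^(−0.287×0.4910) = 0.8686; e^(−k_2 t) = e^(−1.27×0.4910) = 0.5360.
D = 6.569 × (0.8686 − 0.5360) + 2.50 × 0.5360 = 2.184 + 1.340 = 3.525 mg/L.
DO = C_s − D = 7.87 − 3.525 = 4.345 mg/L.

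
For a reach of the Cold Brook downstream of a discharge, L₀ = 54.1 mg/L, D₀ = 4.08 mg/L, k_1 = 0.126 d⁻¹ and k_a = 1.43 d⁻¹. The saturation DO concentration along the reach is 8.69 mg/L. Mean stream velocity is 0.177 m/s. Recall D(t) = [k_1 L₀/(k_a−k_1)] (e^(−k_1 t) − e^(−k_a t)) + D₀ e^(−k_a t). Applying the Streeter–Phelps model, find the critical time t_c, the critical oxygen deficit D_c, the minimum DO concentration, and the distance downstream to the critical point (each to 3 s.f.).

t_c ≈ 0.700 d; D_c ≈ 4.36 mg/L; min DO ≈ 4.33 mg/L; x_c ≈ 10.7 km

t_c = [1/(k_a−k_1)] ln[(k_a/k_1)(1 − D₀(k_a−k_1)/(k_1 L₀))]
= [1/(1.43−0.126)] ln[(1.43/0.126)(1 − 4.08×1.304/(0.126×54.1))]
= (1/1.304) ln[11.35 × 0.2195] = 0.7669 × ln(2.491) = 0.7669 × 0.9128 = 0.7000 d.
D_c = (k_1/k_a) L₀ e^(−k_1 t_c) = (0.126/1.43) × 54.1 × e^(−0.126×0.7000) = 0.08811 × 54.1 × 0.9156 = 4.364 mg/L.
Minimum DO = C_s − D_c = 8.69 − 4.364 = 4.326 mg/L.
x_c = v t_c = 0.177 m/s × 0.7000 d × 86400 s/d = 10700 m ≈ 10.7 km.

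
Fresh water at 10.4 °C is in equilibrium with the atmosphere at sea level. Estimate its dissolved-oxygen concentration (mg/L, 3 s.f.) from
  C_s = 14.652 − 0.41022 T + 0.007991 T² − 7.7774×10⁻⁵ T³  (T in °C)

C_s = 14.652 − 0.41022×10.4 + 0.007991×10.4² − 7.7774×10⁻⁵×10.4³ = 11.16 mg/L.

C_s ≈ 11.2 mg/L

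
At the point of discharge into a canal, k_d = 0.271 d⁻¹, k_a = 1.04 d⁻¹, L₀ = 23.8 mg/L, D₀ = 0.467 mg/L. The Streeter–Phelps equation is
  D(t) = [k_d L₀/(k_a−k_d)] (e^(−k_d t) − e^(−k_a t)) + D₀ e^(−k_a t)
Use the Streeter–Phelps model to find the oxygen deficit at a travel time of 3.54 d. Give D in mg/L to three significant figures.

D ≈ 3.01 mg/L

k_d L₀/(k_a−k_d) = 0.271×23.8/(1.04−0.271) = 6.450/0.7690 = 8.387 mg/L.
e^(−k_d t) = e^(−0.271×3.540) = 0.3831; e^(−k_a t) = e^(−1.04×3.540) = 0.02518.
D = 8.387 × (0.3831 − 0.02518) + 0.467 × 0.02518 = 3.002 + 0.01176 = 3.014 mg/L.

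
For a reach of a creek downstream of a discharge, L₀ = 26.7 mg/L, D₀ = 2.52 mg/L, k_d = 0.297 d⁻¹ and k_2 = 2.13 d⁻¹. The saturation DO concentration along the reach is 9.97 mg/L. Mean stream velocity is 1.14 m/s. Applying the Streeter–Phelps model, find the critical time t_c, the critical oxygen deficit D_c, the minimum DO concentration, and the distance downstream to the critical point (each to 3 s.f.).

t_c = [1/(k_2−k_d)] ln[(k_2/k_d)(1 − D₀(k_2−k_d)/(k_d L₀))]
= [1/(2.13−0.297)] ln[(2.13/0.297)(1 − 2.52×1.833/(0.297×26.7))]
= (1/1.833) ln[7.172 × 0.4175] = 0.5456 × ln(2.994) = 0.5456 × 1.097 = 0.5983 d.
L(t_c) = L₀ e^(−k_d t_c) = 26.7 × 0.8372 = 22.35 mg/L, and at the critical point k_2 D_c = k_d L, so D_c = (0.297/2.13) × 22.35 = 3.117 mg/L.
Minimum DO = C_s − D_c = 9.97 − 3.117 = 6.853 mg/L.
x_c = v t_c = 1.14 m/s × 0.5983 d × 86400 s/d = 58930 m ≈ 58.9 km.

t_c ≈ 0.598 d; D_c ≈ 3.12 mg/L; min DO ≈ 6.85 mg/L; x_c ≈ 58.9 km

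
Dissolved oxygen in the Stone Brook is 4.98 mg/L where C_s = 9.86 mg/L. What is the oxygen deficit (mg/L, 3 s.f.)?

D ≈ 4.88 mg/L

D = C_s − C = 9.86 − 4.98 = 4.88 mg/L.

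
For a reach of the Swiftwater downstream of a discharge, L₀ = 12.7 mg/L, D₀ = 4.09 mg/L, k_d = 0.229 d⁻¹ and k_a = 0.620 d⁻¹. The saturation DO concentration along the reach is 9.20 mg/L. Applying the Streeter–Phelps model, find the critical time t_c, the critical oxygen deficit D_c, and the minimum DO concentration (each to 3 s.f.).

t_c ≈ 0.506 d; D_c ≈ 4.18 mg/L; min DO ≈ 5.02 mg/L

At the critical point dD/dt = 0, so k_d L₀ e^(−k_d t) = k_a D. Substituting D(t) from the Streeter–Phelps equation and solving for t gives
t_c = ln[(k_a/k_d)(1 − D₀(k_a−k_d)/(k_d L₀))] / (k_a−k_d).
Here k_a−k_d = 0.3910 d⁻¹ and 1 − D₀(k_a−k_d)/(k_d L₀) = 1 − 4.09×0.3910/(0.229×12.7) = 0.4501, so
t_c = ln(2.707 × 0.4501) / 0.3910 = 0.1978 / 0.3910 = 0.5058 d.
L(t_c) = L₀ e^(−k_d t_c) = 12.7 × 0.8906 = 11.31 mg/L, and at the critical point k_a D_c = k_d L, so D_c = (0.229/0.620) × 11.31 = 4.178 mg/L.
Minimum DO = C_s − D_c = 9.20 − 4.178 = 5.022 mg/L.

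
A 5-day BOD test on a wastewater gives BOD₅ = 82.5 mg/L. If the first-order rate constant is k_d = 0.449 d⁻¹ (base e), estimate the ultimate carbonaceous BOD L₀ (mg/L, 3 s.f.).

L₀ ≈ 92.3 mg/L

BOD₅ = L₀(1 − e^(−5k_d)) ⇒ L₀ = BOD₅ / (1 − e^(−5×0.449))
= 82.5 / (1 − 0.1059) = 82.5 / 0.8941 = 92.27 mg/L.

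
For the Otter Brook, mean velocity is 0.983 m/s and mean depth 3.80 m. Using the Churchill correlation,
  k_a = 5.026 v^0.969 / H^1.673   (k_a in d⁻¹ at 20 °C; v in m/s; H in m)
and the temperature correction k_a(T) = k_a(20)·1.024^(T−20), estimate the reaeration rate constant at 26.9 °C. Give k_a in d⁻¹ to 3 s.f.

k_a ≈ 0.624 d⁻¹

k_a(20) = 5.026 × 0.983^0.969 / 3.80^1.673 = 5.026 × 0.9835 / 9.332 = 0.5297 d⁻¹.
k_a(26.9) = 0.5297 × 1.024^(26.9−20) = 0.5297 × 1.178 = 0.6239 d⁻¹.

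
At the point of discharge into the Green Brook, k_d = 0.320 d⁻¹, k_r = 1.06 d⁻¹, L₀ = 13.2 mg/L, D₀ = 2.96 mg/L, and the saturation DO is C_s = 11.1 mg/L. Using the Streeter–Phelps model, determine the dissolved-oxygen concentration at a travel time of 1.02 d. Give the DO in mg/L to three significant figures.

DO ≈ 7.91 mg/L

k_d L₀/(k_r−k_d) = 0.320×13.2/(1.06−0.320) = 4.224/0.7400 = 5.708 mg/L.
e^(−k_d t) = e^(−0.320×1.020) = 0.7215; e^(−k_r t) = e^(−1.06×1.020) = 0.3392.
D = 5.708 × (0.7215 − 0.3392) + 2.96 × 0.3392 = 2.182 + 1.004 = 3.186 mg/L.
DO = C_s − D = 11.1 − 3.186 = 7.914 mg/L.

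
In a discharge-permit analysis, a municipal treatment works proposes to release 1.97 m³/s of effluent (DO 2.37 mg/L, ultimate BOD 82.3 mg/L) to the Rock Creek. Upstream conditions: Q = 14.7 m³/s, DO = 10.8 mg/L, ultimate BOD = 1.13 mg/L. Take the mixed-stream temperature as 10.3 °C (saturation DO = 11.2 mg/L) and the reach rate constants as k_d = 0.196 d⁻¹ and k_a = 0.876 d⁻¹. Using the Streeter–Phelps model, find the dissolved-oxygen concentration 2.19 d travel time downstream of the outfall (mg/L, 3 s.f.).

Mixed DO = (14.7×10.8 + 1.97×2.37)/(14.7+1.97) = 163.4/16.67 = 9.804 mg/L.
Mixed L₀ = (14.7×1.13 + 1.97×82.3)/(16.67) = 178.7/16.67 = 10.72 mg/L.
Initial deficit D₀ = C_s − DO₀ = 11.2 − 9.804 = 1.396 mg/L.
D(2.19) = [0.196×10.72/(0.876−0.196)](e^(−0.196×2.19) − e^(−0.876×2.19)) + 1.396 e^(−0.876×2.19)
= 3.091 × (0.6510 − 0.1468) + 1.396 × 0.1468 = 1.763 mg/L.
DO = 11.2 − 1.763 = 9.437 mg/L.

DO ≈ 9.44 mg/L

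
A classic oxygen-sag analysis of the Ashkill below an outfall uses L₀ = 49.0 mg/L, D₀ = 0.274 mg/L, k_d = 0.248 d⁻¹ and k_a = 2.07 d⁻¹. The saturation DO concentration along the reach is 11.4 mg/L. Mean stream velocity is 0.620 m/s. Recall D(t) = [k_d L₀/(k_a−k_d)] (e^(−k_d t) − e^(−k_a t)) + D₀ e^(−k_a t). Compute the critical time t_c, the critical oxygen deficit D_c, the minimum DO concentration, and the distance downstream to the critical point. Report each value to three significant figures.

t_c ≈ 1.14 d; D_c ≈ 4.42 mg/L; min DO ≈ 6.98 mg/L; x_c ≈ 61.2 km

t_c = [1/(k_a−k_d)] ln[(k_a/k_d)(1 − D₀(k_a−k_d)/(k_d L₀))]
= [1/(2.07−0.248)] ln[(2.07/0.248)(1 − 0.274×1.822/(0.248×49.0))]
= (1/1.822) ln[8.347 × 0.9589] = 0.5488 × ln(8.004) = 0.5488 × 2.080 = 1.142 d.
L(t_c) = L₀ e^(−k_d t_c) = 49.0 × 0.7534 = 36.92 mg/L, and at the critical point k_a D_c = k_d L, so D_c = (0.248/2.07) × 36.92 = 4.423 mg/L.
Minimum DO = C_s − D_c = 11.4 − 4.423 = 6.977 mg/L.
x_c = v t_c = 0.620 m/s × 1.142 d × 86400 s/d = 61150 m ≈ 61.2 km.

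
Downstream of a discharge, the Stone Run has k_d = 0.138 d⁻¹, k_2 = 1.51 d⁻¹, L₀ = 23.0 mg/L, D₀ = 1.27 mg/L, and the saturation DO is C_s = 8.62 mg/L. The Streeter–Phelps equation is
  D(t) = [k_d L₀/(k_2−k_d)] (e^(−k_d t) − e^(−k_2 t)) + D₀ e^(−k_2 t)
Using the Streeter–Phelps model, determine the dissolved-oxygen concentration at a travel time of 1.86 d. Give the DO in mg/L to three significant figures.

DO ≈ 6.89 mg/L

k_d L₀/(k_2−k_d) = 0.138×23.0/(1.51−0.138) = 3.174/1.372 = 2.313 mg/L.
e^(−k_d t) = e^(−0.138×1.860) = 0.7736; e^(−k_2 t) = e^(−1.51×1.860) = 0.06029.
D = 2.313 × (0.7736 − 0.06029) + 1.27 × 0.06029 = 1.650 + 0.07657 = 1.727 mg/L.
DO = C_s − D = 8.62 − 1.727 = 6.893 mg/L.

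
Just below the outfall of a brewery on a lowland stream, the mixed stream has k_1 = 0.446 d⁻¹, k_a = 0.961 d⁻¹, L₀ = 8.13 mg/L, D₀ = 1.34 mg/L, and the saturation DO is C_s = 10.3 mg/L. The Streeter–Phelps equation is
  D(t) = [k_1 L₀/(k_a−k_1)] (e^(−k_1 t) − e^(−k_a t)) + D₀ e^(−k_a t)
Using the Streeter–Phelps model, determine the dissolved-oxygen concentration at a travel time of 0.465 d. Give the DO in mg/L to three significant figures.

DO ≈ 8.22 mg/L

k_1 L₀/(k_a−k_1) = 0.446×8.13/(0.961−0.446) = 3.626/0.5150 = 7.041 mg/L.
e^(−k_1 t) = e^(−0.446×0.4650) = 0.8127; e^(−k_a t) = e^(−0.961×0.4650) = 0.6396.
D = 7.041 × (0.8127 − 0.6396) + 1.34 × 0.6396 = 1.219 + 0.8571 = 2.076 mg/L.
DO = C_s − D = 10.3 − 2.076 = 8.224 mg/L.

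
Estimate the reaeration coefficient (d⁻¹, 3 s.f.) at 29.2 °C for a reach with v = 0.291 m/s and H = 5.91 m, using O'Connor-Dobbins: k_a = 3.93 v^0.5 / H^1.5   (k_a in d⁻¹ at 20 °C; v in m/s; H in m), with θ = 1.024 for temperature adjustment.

k_a(20) = 3.93 × 0.291^0.5 / 5.91^1.5 = 3.93 × 0.5394 / 14.37 = 0.1476 d⁻¹.
k_a(29.2) = 0.1476 × 1.024^(29.2−20) = 0.1476 × 1.244 = 0.1835 d⁻¹.

k_a ≈ 0.184 d⁻¹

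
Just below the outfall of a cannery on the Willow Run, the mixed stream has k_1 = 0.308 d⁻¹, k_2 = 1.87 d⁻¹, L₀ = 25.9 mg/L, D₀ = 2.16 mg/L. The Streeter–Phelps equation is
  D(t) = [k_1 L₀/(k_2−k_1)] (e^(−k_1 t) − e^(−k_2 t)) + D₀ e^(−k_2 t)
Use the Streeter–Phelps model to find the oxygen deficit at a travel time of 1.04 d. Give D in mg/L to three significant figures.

k_1 L₀/(k_2−k_1) = 0.308×25.9/(1.87−0.308) = 7.977/1.562 = 5.107 mg/L.
e^(−k_1 t) = e^(−0.308×1.040) = 0.7259; e^(−k_2 t) = e^(−1.87×1.040) = 0.1430.
D = 5.107 × (0.7259 − 0.1430) + 2.16 × 0.1430 = 2.977 + 0.3089 = 3.286 mg/L.

D ≈ 3.29 mg/L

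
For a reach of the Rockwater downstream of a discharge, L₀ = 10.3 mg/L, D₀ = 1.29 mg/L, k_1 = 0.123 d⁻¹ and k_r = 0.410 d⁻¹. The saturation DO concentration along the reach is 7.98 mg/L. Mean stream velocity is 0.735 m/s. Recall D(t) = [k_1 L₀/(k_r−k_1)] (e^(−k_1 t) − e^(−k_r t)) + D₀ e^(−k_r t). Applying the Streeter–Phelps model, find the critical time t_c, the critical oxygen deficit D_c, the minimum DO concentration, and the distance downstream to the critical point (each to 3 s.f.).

t_c ≈ 2.99 d; D_c ≈ 2.14 mg/L; min DO ≈ 5.84 mg/L; x_c ≈ 190 km

t_c = [1/(k_r−k_1)] ln[(k_r/k_1)(1 − D₀(k_r−k_1)/(k_1 L₀))]
= [1/(0.410−0.123)] ln[(0.410/0.123)(1 − 1.29×0.2870/(0.123×10.3))]
= (1/0.2870) ln[3.333 × 0.7078] = 3.484 × ln(2.359) = 3.484 × 0.8583 = 2.991 d.
D_c = (k_1/k_r) L₀ e^(−k_1 t_c) = (0.123/0.410) × 10.3 × e^(−0.123×2.991) = 0.3000 × 10.3 × 0.6922 = 2.139 mg/L.
Minimum DO = C_s − D_c = 7.98 − 2.139 = 5.841 mg/L.
x_c = v t_c = 0.735 m/s × 2.991 d × 86400 s/d = 189900 m ≈ 190 km.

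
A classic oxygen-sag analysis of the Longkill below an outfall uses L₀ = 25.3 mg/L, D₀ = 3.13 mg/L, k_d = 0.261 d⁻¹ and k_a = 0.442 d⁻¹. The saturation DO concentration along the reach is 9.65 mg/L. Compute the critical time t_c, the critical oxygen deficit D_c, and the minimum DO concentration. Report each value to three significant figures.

t_c ≈ 2.41 d; D_c ≈ 7.95 mg/L; min DO ≈ 1.70 mg/L

At the critical point dD/dt = 0, so k_d L₀ e^(−k_d t) = k_a D. Substituting D(t) from the Streeter–Phelps equation and solving for t gives
t_c = ln[(k_a/k_d)(1 − D₀(k_a−k_d)/(k_d L₀))] / (k_a−k_d).
Here k_a−k_d = 0.1810 d⁻¹ and 1 − D₀(k_a−k_d)/(k_d L₀) = 1 − 3.13×0.1810/(0.261×25.3) = 0.9142, so
t_c = ln(1.693 × 0.9142) / 0.1810 = 0.4371 / 0.1810 = 2.415 d.
L(t_c) = L₀ e^(−k_d t_c) = 25.3 × 0.5324 = 13.47 mg/L, and at the critical point k_a D_c = k_d L, so D_c = (0.261/0.442) × 13.47 = 7.954 mg/L.
Minimum DO = C_s − D_c = 9.65 − 7.954 = 1.696 mg/L.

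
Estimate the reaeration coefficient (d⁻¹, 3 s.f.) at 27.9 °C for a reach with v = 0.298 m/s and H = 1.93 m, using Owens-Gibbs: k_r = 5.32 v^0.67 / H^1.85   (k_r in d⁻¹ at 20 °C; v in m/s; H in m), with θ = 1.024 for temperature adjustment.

k_r(20) = 5.32 × 0.298^0.67 / 1.93^1.85 = 5.32 × 0.4443 / 3.375 = 0.7004 d⁻¹.
k_r(27.9) = 0.7004 × 1.024^(27.9−20) = 0.7004 × 1.206 = 0.8447 d⁻¹.

k_r ≈ 0.845 d⁻¹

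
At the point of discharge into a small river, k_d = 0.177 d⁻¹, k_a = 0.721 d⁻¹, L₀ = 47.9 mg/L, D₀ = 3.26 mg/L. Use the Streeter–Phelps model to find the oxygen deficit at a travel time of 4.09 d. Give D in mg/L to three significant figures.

D ≈ 6.91 mg/L

k_d L₀/(k_a−k_d) = 0.177×47.9/(0.721−0.177) = 8.478/0.5440 = 15.59 mg/L.
e^(−k_d t) = e^(−0.177×4.090) = 0.4848; e^(−k_a t) = e^(−0.721×4.090) = 0.05240.
D = 15.59 × (0.4848 − 0.05240) + 3.26 × 0.05240 = 6.740 + 0.1708 = 6.911 mg/L.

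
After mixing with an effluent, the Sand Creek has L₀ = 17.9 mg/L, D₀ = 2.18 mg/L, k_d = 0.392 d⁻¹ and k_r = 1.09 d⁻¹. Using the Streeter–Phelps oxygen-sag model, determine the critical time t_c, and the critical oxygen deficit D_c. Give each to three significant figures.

t_c = [1/(k_r−k_d)] ln[(k_r/k_d)(1 − D₀(k_r−k_d)/(k_d L₀))]
= [1/(1.09−0.392)] ln[(1.09/0.392)(1 − 2.18×0.6980/(0.392×17.9))]
= (1/0.6980) ln[2.781 × 0.7831] = 1.433 × ln(2.178) = 1.433 × 0.7782 = 1.115 d.
D_c = (k_d/k_r) L₀ e^(−k_d t_c) = (0.392/1.09) × 17.9 × e^(−0.392×1.115) = 0.3596 × 17.9 × 0.6459 = 4.158 mg/L.

t_c ≈ 1.11 d; D_c ≈ 4.16 mg/L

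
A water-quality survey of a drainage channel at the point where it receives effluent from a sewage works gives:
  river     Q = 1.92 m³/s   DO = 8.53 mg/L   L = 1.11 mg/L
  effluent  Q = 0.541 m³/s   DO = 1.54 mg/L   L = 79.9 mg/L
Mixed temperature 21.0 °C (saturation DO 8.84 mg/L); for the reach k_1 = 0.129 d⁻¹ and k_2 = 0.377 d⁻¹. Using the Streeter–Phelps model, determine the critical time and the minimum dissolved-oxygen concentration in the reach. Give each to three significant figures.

t_c ≈ 3.46 d; minimum DO ≈ 4.80 mg/L

Mixed DO = (1.92×8.53 + 0.541×1.54)/(1.92+0.541) = 17.21/2.461 = 6.993 mg/L.
Mixed L₀ = (1.92×1.11 + 0.541×79.9)/(2.461) = 45.36/2.461 = 18.43 mg/L.
Initial deficit D₀ = C_s − DO₀ = 8.84 − 6.993 = 1.847 mg/L.
t_c = (1/0.2480) ln[(0.377/0.129)(1 − 1.847×0.2480/(0.129×18.43))] = 4.032 × ln(2.360) = 3.462 d.
D_c = (0.129/0.377) × 18.43 × e^(−0.129×3.462) = 0.3422 × 18.43 × 0.6398 = 4.035 mg/L.
Minimum DO = 8.84 − 4.035 = 4.805 mg/L.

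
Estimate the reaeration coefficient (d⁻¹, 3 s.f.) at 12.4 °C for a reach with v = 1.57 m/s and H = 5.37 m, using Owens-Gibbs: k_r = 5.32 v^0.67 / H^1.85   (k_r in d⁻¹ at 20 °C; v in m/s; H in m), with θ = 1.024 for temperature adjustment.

k_r ≈ 0.268 d⁻¹

k_r(20) = 5.32 × 1.57^0.67 / 5.37^1.85 = 5.32 × 1.353 / 22.41 = 0.3212 d⁻¹.
k_r(12.4) = 0.3212 × 1.024^(12.4−20) = 0.3212 × 0.8351 = 0.2682 d⁻¹.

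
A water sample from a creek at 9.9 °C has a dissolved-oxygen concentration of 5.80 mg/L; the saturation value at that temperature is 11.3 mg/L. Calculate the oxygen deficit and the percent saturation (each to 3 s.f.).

D = C_s − C = 11.3 − 5.80 = 5.50 mg/L.
% saturation = 5.80/11.3 × 100 = 51.3 %.

D ≈ 5.50 mg/L; 51.3 % saturation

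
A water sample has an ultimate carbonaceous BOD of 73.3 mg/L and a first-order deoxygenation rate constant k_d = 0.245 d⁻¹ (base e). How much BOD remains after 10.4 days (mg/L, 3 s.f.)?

L ≈ 5.73 mg/L

L_t = L₀ e^(−k_d t) = 73.3 × e^(−0.245×10.4) = 73.3 × 0.07824 = 5.735 mg/L.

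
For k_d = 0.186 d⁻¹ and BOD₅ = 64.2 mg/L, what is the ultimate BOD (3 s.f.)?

L₀ ≈ 106 mg/L

BOD₅ = L₀(1 − e^(−5k_d)) ⇒ L₀ = BOD₅ / (1 − e^(−5×0.186))
= 64.2 / (1 − 0.3946) = 64.2 / 0.6054 = 106.0 mg/L.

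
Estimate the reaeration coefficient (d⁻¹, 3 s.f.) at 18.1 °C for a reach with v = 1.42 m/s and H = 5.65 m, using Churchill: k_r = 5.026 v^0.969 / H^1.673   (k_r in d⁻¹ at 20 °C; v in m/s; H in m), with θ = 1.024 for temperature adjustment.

k_r(20) = 5.026 × 1.42^0.969 / 5.65^1.673 = 5.026 × 1.405 / 18.12 = 0.3896 d⁻¹.
k_r(18.1) = 0.3896 × 1.024^(18.1−20) = 0.3896 × 0.9559 = 0.3724 d⁻¹.

k_r ≈ 0.372 d⁻¹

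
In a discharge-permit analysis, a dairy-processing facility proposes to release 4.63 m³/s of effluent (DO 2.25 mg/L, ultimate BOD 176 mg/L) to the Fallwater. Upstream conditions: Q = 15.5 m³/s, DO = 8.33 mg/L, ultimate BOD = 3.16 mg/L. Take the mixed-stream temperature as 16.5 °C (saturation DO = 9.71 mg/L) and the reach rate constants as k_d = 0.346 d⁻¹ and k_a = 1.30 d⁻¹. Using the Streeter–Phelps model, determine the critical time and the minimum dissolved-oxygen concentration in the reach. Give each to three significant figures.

Mixed DO = (15.5×8.33 + 4.63×2.25)/(15.5+4.63) = 139.5/20.13 = 6.932 mg/L.
Mixed L₀ = (15.5×3.16 + 4.63×176)/(20.13) = 863.9/20.13 = 42.91 mg/L.
Initial deficit D₀ = C_s − DO₀ = 9.71 − 6.932 = 2.778 mg/L.
t_c = (1/0.9540) ln[(1.30/0.346)(1 − 2.778×0.9540/(0.346×42.91))] = 1.048 × ln(3.087) = 1.181 d.
D_c = (0.346/1.30) × 42.91 × e^(−0.346×1.181) = 0.2662 × 42.91 × 0.6645 = 7.589 mg/L.
Minimum DO = 9.71 − 7.589 = 2.121 mg/L.

t_c ≈ 1.18 d; minimum DO ≈ 2.12 mg/L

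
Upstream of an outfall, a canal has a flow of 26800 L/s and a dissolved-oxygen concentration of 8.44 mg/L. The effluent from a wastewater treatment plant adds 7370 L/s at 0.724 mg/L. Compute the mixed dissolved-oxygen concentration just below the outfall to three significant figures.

6.78 mg/L

Flow-weighted mixing: C = (Q_r C_r + Q_w C_w)/(Q_r + Q_w)
= (26800×8.44 + 7370×0.724)/(26800 + 7370) = 231500/34170 = 6.776 mg/L.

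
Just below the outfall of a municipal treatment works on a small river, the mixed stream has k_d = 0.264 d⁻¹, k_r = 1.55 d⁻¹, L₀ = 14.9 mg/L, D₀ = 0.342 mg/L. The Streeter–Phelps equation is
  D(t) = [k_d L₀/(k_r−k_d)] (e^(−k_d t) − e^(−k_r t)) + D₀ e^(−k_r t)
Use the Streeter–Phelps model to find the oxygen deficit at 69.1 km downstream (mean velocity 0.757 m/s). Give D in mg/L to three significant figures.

Travel time t = x/v = 69.1 km / (0.757 m/s) = 69100 m / 0.757 m/s = 91280 s = 1.056 d.
k_d L₀/(k_r−k_d) = 0.264×14.9/(1.55−0.264) = 3.934/1.286 = 3.059 mg/L.
e^(−k_d t) = e^(−0.264×1.056) = 0.7566; e^(−k_r t) = e^(−1.55×1.056) = 0.1945.
D = 3.059 × (0.7566 − 0.1945) + 0.342 × 0.1945 = 1.720 + 0.06650 = 1.786 mg/L.

D ≈ 1.79 mg/L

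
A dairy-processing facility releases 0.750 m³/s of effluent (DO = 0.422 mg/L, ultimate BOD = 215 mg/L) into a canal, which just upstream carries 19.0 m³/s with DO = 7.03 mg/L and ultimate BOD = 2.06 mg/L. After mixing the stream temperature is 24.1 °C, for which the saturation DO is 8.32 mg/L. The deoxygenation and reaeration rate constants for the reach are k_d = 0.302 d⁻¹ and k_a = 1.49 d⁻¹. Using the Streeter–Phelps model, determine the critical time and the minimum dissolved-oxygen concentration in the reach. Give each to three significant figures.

t_c ≈ 0.578 d; minimum DO ≈ 6.59 mg/L

Mixed DO = (19.0×7.03 + 0.750×0.422)/(19.0+0.750) = 133.9/19.75 = 6.779 mg/L.
Mixed L₀ = (19.0×2.06 + 0.750×215)/(19.75) = 200.4/19.75 = 10.15 mg/L.
Initial deficit D₀ = C_s − DO₀ = 8.32 − 6.779 = 1.541 mg/L.
t_c = (1/1.188) ln[(1.49/0.302)(1 − 1.541×1.188/(0.302×10.15))] = 0.8418 × ln(1.986) = 0.5776 d.
D_c = (0.302/1.49) × 10.15 × e^(−0.302×0.5776) = 0.2027 × 10.15 × 0.8399 = 1.727 mg/L.
Minimum DO = 8.32 − 1.727 = 6.593 mg/L.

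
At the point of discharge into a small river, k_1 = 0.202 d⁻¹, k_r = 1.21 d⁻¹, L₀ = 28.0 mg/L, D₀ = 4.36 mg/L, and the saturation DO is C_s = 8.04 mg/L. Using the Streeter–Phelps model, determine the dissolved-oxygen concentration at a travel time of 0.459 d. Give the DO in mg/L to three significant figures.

k_1 L₀/(k_r−k_1) = 0.202×28.0/(1.21−0.202) = 5.656/1.008 = 5.611 mg/L.
e^(−k_1 t) = e^(−0.202×0.4590) = 0.9115; e^(−k_r t) = e^(−1.21×0.4590) = 0.5738.
D = 5.611 × (0.9115 − 0.5738) + 4.36 × 0.5738 = 1.894 + 2.502 = 4.396 mg/L.
DO = C_s − D = 8.04 − 4.396 = 3.644 mg/L.

DO ≈ 3.64 mg/L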